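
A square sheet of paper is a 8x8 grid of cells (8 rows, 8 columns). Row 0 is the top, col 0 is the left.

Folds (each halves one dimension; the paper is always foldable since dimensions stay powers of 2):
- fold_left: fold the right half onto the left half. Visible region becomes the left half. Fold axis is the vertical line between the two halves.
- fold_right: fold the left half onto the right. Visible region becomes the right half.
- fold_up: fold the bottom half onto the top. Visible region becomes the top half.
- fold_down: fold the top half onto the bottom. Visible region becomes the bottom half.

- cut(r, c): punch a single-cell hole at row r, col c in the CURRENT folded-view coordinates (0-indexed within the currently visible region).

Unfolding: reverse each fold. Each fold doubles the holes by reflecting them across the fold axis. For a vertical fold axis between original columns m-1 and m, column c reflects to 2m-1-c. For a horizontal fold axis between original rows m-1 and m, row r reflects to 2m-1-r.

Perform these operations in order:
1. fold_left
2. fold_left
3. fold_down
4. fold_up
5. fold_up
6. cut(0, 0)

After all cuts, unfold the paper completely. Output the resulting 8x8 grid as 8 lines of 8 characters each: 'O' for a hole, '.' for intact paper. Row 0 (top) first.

Answer: O..OO..O
O..OO..O
O..OO..O
O..OO..O
O..OO..O
O..OO..O
O..OO..O
O..OO..O

Derivation:
Op 1 fold_left: fold axis v@4; visible region now rows[0,8) x cols[0,4) = 8x4
Op 2 fold_left: fold axis v@2; visible region now rows[0,8) x cols[0,2) = 8x2
Op 3 fold_down: fold axis h@4; visible region now rows[4,8) x cols[0,2) = 4x2
Op 4 fold_up: fold axis h@6; visible region now rows[4,6) x cols[0,2) = 2x2
Op 5 fold_up: fold axis h@5; visible region now rows[4,5) x cols[0,2) = 1x2
Op 6 cut(0, 0): punch at orig (4,0); cuts so far [(4, 0)]; region rows[4,5) x cols[0,2) = 1x2
Unfold 1 (reflect across h@5): 2 holes -> [(4, 0), (5, 0)]
Unfold 2 (reflect across h@6): 4 holes -> [(4, 0), (5, 0), (6, 0), (7, 0)]
Unfold 3 (reflect across h@4): 8 holes -> [(0, 0), (1, 0), (2, 0), (3, 0), (4, 0), (5, 0), (6, 0), (7, 0)]
Unfold 4 (reflect across v@2): 16 holes -> [(0, 0), (0, 3), (1, 0), (1, 3), (2, 0), (2, 3), (3, 0), (3, 3), (4, 0), (4, 3), (5, 0), (5, 3), (6, 0), (6, 3), (7, 0), (7, 3)]
Unfold 5 (reflect across v@4): 32 holes -> [(0, 0), (0, 3), (0, 4), (0, 7), (1, 0), (1, 3), (1, 4), (1, 7), (2, 0), (2, 3), (2, 4), (2, 7), (3, 0), (3, 3), (3, 4), (3, 7), (4, 0), (4, 3), (4, 4), (4, 7), (5, 0), (5, 3), (5, 4), (5, 7), (6, 0), (6, 3), (6, 4), (6, 7), (7, 0), (7, 3), (7, 4), (7, 7)]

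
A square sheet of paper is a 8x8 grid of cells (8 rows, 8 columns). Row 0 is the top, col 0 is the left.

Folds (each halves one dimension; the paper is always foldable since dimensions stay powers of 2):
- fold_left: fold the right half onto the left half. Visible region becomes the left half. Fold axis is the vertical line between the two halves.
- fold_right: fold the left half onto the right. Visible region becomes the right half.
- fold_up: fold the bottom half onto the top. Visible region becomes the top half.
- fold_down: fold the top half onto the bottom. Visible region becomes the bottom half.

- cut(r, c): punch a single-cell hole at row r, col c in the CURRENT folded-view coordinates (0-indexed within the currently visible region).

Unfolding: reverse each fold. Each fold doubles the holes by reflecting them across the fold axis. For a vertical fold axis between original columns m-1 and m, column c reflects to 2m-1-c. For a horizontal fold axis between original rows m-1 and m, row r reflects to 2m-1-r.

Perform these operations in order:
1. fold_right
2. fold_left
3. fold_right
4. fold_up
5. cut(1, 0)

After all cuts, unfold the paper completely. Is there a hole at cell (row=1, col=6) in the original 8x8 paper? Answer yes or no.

Op 1 fold_right: fold axis v@4; visible region now rows[0,8) x cols[4,8) = 8x4
Op 2 fold_left: fold axis v@6; visible region now rows[0,8) x cols[4,6) = 8x2
Op 3 fold_right: fold axis v@5; visible region now rows[0,8) x cols[5,6) = 8x1
Op 4 fold_up: fold axis h@4; visible region now rows[0,4) x cols[5,6) = 4x1
Op 5 cut(1, 0): punch at orig (1,5); cuts so far [(1, 5)]; region rows[0,4) x cols[5,6) = 4x1
Unfold 1 (reflect across h@4): 2 holes -> [(1, 5), (6, 5)]
Unfold 2 (reflect across v@5): 4 holes -> [(1, 4), (1, 5), (6, 4), (6, 5)]
Unfold 3 (reflect across v@6): 8 holes -> [(1, 4), (1, 5), (1, 6), (1, 7), (6, 4), (6, 5), (6, 6), (6, 7)]
Unfold 4 (reflect across v@4): 16 holes -> [(1, 0), (1, 1), (1, 2), (1, 3), (1, 4), (1, 5), (1, 6), (1, 7), (6, 0), (6, 1), (6, 2), (6, 3), (6, 4), (6, 5), (6, 6), (6, 7)]
Holes: [(1, 0), (1, 1), (1, 2), (1, 3), (1, 4), (1, 5), (1, 6), (1, 7), (6, 0), (6, 1), (6, 2), (6, 3), (6, 4), (6, 5), (6, 6), (6, 7)]

Answer: yes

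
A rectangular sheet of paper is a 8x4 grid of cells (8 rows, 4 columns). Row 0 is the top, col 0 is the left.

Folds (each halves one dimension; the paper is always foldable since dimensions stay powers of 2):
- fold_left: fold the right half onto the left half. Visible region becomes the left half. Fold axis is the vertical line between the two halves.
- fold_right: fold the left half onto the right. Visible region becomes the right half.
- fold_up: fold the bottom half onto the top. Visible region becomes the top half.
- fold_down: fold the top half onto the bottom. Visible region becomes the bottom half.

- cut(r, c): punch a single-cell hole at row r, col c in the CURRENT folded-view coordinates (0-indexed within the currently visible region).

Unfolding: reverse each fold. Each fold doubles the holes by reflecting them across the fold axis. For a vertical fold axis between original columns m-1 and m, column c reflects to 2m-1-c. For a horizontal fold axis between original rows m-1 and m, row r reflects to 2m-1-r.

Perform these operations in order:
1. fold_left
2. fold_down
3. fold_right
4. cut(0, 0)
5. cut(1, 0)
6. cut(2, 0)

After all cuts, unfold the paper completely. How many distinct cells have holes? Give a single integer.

Answer: 24

Derivation:
Op 1 fold_left: fold axis v@2; visible region now rows[0,8) x cols[0,2) = 8x2
Op 2 fold_down: fold axis h@4; visible region now rows[4,8) x cols[0,2) = 4x2
Op 3 fold_right: fold axis v@1; visible region now rows[4,8) x cols[1,2) = 4x1
Op 4 cut(0, 0): punch at orig (4,1); cuts so far [(4, 1)]; region rows[4,8) x cols[1,2) = 4x1
Op 5 cut(1, 0): punch at orig (5,1); cuts so far [(4, 1), (5, 1)]; region rows[4,8) x cols[1,2) = 4x1
Op 6 cut(2, 0): punch at orig (6,1); cuts so far [(4, 1), (5, 1), (6, 1)]; region rows[4,8) x cols[1,2) = 4x1
Unfold 1 (reflect across v@1): 6 holes -> [(4, 0), (4, 1), (5, 0), (5, 1), (6, 0), (6, 1)]
Unfold 2 (reflect across h@4): 12 holes -> [(1, 0), (1, 1), (2, 0), (2, 1), (3, 0), (3, 1), (4, 0), (4, 1), (5, 0), (5, 1), (6, 0), (6, 1)]
Unfold 3 (reflect across v@2): 24 holes -> [(1, 0), (1, 1), (1, 2), (1, 3), (2, 0), (2, 1), (2, 2), (2, 3), (3, 0), (3, 1), (3, 2), (3, 3), (4, 0), (4, 1), (4, 2), (4, 3), (5, 0), (5, 1), (5, 2), (5, 3), (6, 0), (6, 1), (6, 2), (6, 3)]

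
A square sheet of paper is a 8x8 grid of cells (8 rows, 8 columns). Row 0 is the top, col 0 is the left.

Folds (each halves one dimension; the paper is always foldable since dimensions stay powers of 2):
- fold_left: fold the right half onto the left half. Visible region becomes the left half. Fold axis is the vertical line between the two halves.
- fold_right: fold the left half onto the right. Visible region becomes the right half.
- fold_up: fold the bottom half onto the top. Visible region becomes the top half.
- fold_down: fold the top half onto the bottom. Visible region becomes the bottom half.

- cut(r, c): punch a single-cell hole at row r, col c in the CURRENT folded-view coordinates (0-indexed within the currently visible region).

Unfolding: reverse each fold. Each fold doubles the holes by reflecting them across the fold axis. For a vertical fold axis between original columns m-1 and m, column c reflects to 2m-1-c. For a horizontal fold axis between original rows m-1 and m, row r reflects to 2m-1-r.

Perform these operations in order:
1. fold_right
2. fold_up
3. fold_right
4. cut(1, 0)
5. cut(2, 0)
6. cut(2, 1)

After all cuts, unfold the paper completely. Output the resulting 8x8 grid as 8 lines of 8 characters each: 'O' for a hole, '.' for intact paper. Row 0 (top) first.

Op 1 fold_right: fold axis v@4; visible region now rows[0,8) x cols[4,8) = 8x4
Op 2 fold_up: fold axis h@4; visible region now rows[0,4) x cols[4,8) = 4x4
Op 3 fold_right: fold axis v@6; visible region now rows[0,4) x cols[6,8) = 4x2
Op 4 cut(1, 0): punch at orig (1,6); cuts so far [(1, 6)]; region rows[0,4) x cols[6,8) = 4x2
Op 5 cut(2, 0): punch at orig (2,6); cuts so far [(1, 6), (2, 6)]; region rows[0,4) x cols[6,8) = 4x2
Op 6 cut(2, 1): punch at orig (2,7); cuts so far [(1, 6), (2, 6), (2, 7)]; region rows[0,4) x cols[6,8) = 4x2
Unfold 1 (reflect across v@6): 6 holes -> [(1, 5), (1, 6), (2, 4), (2, 5), (2, 6), (2, 7)]
Unfold 2 (reflect across h@4): 12 holes -> [(1, 5), (1, 6), (2, 4), (2, 5), (2, 6), (2, 7), (5, 4), (5, 5), (5, 6), (5, 7), (6, 5), (6, 6)]
Unfold 3 (reflect across v@4): 24 holes -> [(1, 1), (1, 2), (1, 5), (1, 6), (2, 0), (2, 1), (2, 2), (2, 3), (2, 4), (2, 5), (2, 6), (2, 7), (5, 0), (5, 1), (5, 2), (5, 3), (5, 4), (5, 5), (5, 6), (5, 7), (6, 1), (6, 2), (6, 5), (6, 6)]

Answer: ........
.OO..OO.
OOOOOOOO
........
........
OOOOOOOO
.OO..OO.
........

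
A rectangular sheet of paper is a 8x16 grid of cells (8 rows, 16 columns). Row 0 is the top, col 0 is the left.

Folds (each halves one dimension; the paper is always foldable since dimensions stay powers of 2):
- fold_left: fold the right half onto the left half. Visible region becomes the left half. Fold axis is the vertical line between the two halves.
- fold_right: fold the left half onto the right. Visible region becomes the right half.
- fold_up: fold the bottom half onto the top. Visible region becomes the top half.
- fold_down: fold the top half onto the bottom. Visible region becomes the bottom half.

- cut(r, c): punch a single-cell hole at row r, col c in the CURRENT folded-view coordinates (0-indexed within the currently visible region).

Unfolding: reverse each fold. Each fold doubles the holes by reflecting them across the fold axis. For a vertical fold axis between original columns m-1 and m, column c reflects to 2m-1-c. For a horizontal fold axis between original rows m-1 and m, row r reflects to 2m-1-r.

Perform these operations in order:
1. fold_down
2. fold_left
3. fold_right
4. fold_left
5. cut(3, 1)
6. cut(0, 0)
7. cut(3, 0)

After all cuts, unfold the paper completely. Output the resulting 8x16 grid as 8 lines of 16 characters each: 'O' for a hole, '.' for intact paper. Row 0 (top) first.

Op 1 fold_down: fold axis h@4; visible region now rows[4,8) x cols[0,16) = 4x16
Op 2 fold_left: fold axis v@8; visible region now rows[4,8) x cols[0,8) = 4x8
Op 3 fold_right: fold axis v@4; visible region now rows[4,8) x cols[4,8) = 4x4
Op 4 fold_left: fold axis v@6; visible region now rows[4,8) x cols[4,6) = 4x2
Op 5 cut(3, 1): punch at orig (7,5); cuts so far [(7, 5)]; region rows[4,8) x cols[4,6) = 4x2
Op 6 cut(0, 0): punch at orig (4,4); cuts so far [(4, 4), (7, 5)]; region rows[4,8) x cols[4,6) = 4x2
Op 7 cut(3, 0): punch at orig (7,4); cuts so far [(4, 4), (7, 4), (7, 5)]; region rows[4,8) x cols[4,6) = 4x2
Unfold 1 (reflect across v@6): 6 holes -> [(4, 4), (4, 7), (7, 4), (7, 5), (7, 6), (7, 7)]
Unfold 2 (reflect across v@4): 12 holes -> [(4, 0), (4, 3), (4, 4), (4, 7), (7, 0), (7, 1), (7, 2), (7, 3), (7, 4), (7, 5), (7, 6), (7, 7)]
Unfold 3 (reflect across v@8): 24 holes -> [(4, 0), (4, 3), (4, 4), (4, 7), (4, 8), (4, 11), (4, 12), (4, 15), (7, 0), (7, 1), (7, 2), (7, 3), (7, 4), (7, 5), (7, 6), (7, 7), (7, 8), (7, 9), (7, 10), (7, 11), (7, 12), (7, 13), (7, 14), (7, 15)]
Unfold 4 (reflect across h@4): 48 holes -> [(0, 0), (0, 1), (0, 2), (0, 3), (0, 4), (0, 5), (0, 6), (0, 7), (0, 8), (0, 9), (0, 10), (0, 11), (0, 12), (0, 13), (0, 14), (0, 15), (3, 0), (3, 3), (3, 4), (3, 7), (3, 8), (3, 11), (3, 12), (3, 15), (4, 0), (4, 3), (4, 4), (4, 7), (4, 8), (4, 11), (4, 12), (4, 15), (7, 0), (7, 1), (7, 2), (7, 3), (7, 4), (7, 5), (7, 6), (7, 7), (7, 8), (7, 9), (7, 10), (7, 11), (7, 12), (7, 13), (7, 14), (7, 15)]

Answer: OOOOOOOOOOOOOOOO
................
................
O..OO..OO..OO..O
O..OO..OO..OO..O
................
................
OOOOOOOOOOOOOOOO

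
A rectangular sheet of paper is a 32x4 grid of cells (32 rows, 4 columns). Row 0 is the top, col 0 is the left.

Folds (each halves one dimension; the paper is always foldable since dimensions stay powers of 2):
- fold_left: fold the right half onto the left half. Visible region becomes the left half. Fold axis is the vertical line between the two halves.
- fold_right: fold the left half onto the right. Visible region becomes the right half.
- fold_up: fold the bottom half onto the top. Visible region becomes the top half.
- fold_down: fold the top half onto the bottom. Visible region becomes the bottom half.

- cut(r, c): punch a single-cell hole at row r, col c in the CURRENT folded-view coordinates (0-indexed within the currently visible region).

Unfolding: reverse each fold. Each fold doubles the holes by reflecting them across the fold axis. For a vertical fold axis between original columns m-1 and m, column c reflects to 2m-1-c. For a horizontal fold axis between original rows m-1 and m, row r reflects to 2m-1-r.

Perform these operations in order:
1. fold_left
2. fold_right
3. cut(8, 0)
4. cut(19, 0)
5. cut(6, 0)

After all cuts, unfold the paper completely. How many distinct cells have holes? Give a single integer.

Op 1 fold_left: fold axis v@2; visible region now rows[0,32) x cols[0,2) = 32x2
Op 2 fold_right: fold axis v@1; visible region now rows[0,32) x cols[1,2) = 32x1
Op 3 cut(8, 0): punch at orig (8,1); cuts so far [(8, 1)]; region rows[0,32) x cols[1,2) = 32x1
Op 4 cut(19, 0): punch at orig (19,1); cuts so far [(8, 1), (19, 1)]; region rows[0,32) x cols[1,2) = 32x1
Op 5 cut(6, 0): punch at orig (6,1); cuts so far [(6, 1), (8, 1), (19, 1)]; region rows[0,32) x cols[1,2) = 32x1
Unfold 1 (reflect across v@1): 6 holes -> [(6, 0), (6, 1), (8, 0), (8, 1), (19, 0), (19, 1)]
Unfold 2 (reflect across v@2): 12 holes -> [(6, 0), (6, 1), (6, 2), (6, 3), (8, 0), (8, 1), (8, 2), (8, 3), (19, 0), (19, 1), (19, 2), (19, 3)]

Answer: 12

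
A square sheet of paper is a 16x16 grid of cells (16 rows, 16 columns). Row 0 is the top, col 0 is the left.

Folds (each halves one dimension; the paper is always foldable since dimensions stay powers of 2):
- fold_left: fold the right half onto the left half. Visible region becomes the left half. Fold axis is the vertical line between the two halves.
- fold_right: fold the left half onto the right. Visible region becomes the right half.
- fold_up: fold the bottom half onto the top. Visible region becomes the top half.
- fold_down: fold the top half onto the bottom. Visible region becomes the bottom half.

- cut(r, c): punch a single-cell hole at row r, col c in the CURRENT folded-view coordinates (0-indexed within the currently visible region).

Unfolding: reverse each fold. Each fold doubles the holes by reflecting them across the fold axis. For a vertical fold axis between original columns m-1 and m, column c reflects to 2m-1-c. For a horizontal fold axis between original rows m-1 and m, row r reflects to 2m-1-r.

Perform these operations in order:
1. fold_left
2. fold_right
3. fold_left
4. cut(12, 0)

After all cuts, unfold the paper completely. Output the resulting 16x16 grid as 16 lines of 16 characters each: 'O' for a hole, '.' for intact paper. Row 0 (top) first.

Answer: ................
................
................
................
................
................
................
................
................
................
................
................
O..OO..OO..OO..O
................
................
................

Derivation:
Op 1 fold_left: fold axis v@8; visible region now rows[0,16) x cols[0,8) = 16x8
Op 2 fold_right: fold axis v@4; visible region now rows[0,16) x cols[4,8) = 16x4
Op 3 fold_left: fold axis v@6; visible region now rows[0,16) x cols[4,6) = 16x2
Op 4 cut(12, 0): punch at orig (12,4); cuts so far [(12, 4)]; region rows[0,16) x cols[4,6) = 16x2
Unfold 1 (reflect across v@6): 2 holes -> [(12, 4), (12, 7)]
Unfold 2 (reflect across v@4): 4 holes -> [(12, 0), (12, 3), (12, 4), (12, 7)]
Unfold 3 (reflect across v@8): 8 holes -> [(12, 0), (12, 3), (12, 4), (12, 7), (12, 8), (12, 11), (12, 12), (12, 15)]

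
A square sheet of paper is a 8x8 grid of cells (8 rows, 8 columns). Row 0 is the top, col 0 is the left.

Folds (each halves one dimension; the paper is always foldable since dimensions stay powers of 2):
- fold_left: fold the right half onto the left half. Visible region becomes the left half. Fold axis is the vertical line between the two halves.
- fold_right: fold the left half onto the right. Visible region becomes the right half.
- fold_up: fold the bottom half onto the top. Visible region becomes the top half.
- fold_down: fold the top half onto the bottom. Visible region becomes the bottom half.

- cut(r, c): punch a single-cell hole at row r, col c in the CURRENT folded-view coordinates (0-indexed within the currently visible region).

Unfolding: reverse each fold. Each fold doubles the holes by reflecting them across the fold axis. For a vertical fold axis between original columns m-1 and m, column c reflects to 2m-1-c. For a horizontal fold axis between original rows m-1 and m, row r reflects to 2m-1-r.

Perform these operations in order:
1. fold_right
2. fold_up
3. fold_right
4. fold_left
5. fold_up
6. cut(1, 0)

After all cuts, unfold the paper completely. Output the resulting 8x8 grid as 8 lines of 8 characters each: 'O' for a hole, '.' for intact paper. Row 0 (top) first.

Answer: ........
OOOOOOOO
OOOOOOOO
........
........
OOOOOOOO
OOOOOOOO
........

Derivation:
Op 1 fold_right: fold axis v@4; visible region now rows[0,8) x cols[4,8) = 8x4
Op 2 fold_up: fold axis h@4; visible region now rows[0,4) x cols[4,8) = 4x4
Op 3 fold_right: fold axis v@6; visible region now rows[0,4) x cols[6,8) = 4x2
Op 4 fold_left: fold axis v@7; visible region now rows[0,4) x cols[6,7) = 4x1
Op 5 fold_up: fold axis h@2; visible region now rows[0,2) x cols[6,7) = 2x1
Op 6 cut(1, 0): punch at orig (1,6); cuts so far [(1, 6)]; region rows[0,2) x cols[6,7) = 2x1
Unfold 1 (reflect across h@2): 2 holes -> [(1, 6), (2, 6)]
Unfold 2 (reflect across v@7): 4 holes -> [(1, 6), (1, 7), (2, 6), (2, 7)]
Unfold 3 (reflect across v@6): 8 holes -> [(1, 4), (1, 5), (1, 6), (1, 7), (2, 4), (2, 5), (2, 6), (2, 7)]
Unfold 4 (reflect across h@4): 16 holes -> [(1, 4), (1, 5), (1, 6), (1, 7), (2, 4), (2, 5), (2, 6), (2, 7), (5, 4), (5, 5), (5, 6), (5, 7), (6, 4), (6, 5), (6, 6), (6, 7)]
Unfold 5 (reflect across v@4): 32 holes -> [(1, 0), (1, 1), (1, 2), (1, 3), (1, 4), (1, 5), (1, 6), (1, 7), (2, 0), (2, 1), (2, 2), (2, 3), (2, 4), (2, 5), (2, 6), (2, 7), (5, 0), (5, 1), (5, 2), (5, 3), (5, 4), (5, 5), (5, 6), (5, 7), (6, 0), (6, 1), (6, 2), (6, 3), (6, 4), (6, 5), (6, 6), (6, 7)]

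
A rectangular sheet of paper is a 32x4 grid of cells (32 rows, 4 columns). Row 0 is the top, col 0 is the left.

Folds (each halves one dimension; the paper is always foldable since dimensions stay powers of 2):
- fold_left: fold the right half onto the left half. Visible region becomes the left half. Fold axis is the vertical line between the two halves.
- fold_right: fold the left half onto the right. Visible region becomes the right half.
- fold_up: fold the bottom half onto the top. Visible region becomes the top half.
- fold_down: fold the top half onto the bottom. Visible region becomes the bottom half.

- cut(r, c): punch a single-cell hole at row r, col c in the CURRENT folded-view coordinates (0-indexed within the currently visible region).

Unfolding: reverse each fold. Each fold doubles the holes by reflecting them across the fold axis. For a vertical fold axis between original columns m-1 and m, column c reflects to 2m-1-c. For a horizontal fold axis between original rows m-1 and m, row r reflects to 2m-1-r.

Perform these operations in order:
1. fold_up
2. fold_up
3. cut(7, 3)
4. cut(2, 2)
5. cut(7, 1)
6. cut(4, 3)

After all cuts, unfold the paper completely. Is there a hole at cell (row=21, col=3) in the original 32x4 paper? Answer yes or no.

Op 1 fold_up: fold axis h@16; visible region now rows[0,16) x cols[0,4) = 16x4
Op 2 fold_up: fold axis h@8; visible region now rows[0,8) x cols[0,4) = 8x4
Op 3 cut(7, 3): punch at orig (7,3); cuts so far [(7, 3)]; region rows[0,8) x cols[0,4) = 8x4
Op 4 cut(2, 2): punch at orig (2,2); cuts so far [(2, 2), (7, 3)]; region rows[0,8) x cols[0,4) = 8x4
Op 5 cut(7, 1): punch at orig (7,1); cuts so far [(2, 2), (7, 1), (7, 3)]; region rows[0,8) x cols[0,4) = 8x4
Op 6 cut(4, 3): punch at orig (4,3); cuts so far [(2, 2), (4, 3), (7, 1), (7, 3)]; region rows[0,8) x cols[0,4) = 8x4
Unfold 1 (reflect across h@8): 8 holes -> [(2, 2), (4, 3), (7, 1), (7, 3), (8, 1), (8, 3), (11, 3), (13, 2)]
Unfold 2 (reflect across h@16): 16 holes -> [(2, 2), (4, 3), (7, 1), (7, 3), (8, 1), (8, 3), (11, 3), (13, 2), (18, 2), (20, 3), (23, 1), (23, 3), (24, 1), (24, 3), (27, 3), (29, 2)]
Holes: [(2, 2), (4, 3), (7, 1), (7, 3), (8, 1), (8, 3), (11, 3), (13, 2), (18, 2), (20, 3), (23, 1), (23, 3), (24, 1), (24, 3), (27, 3), (29, 2)]

Answer: no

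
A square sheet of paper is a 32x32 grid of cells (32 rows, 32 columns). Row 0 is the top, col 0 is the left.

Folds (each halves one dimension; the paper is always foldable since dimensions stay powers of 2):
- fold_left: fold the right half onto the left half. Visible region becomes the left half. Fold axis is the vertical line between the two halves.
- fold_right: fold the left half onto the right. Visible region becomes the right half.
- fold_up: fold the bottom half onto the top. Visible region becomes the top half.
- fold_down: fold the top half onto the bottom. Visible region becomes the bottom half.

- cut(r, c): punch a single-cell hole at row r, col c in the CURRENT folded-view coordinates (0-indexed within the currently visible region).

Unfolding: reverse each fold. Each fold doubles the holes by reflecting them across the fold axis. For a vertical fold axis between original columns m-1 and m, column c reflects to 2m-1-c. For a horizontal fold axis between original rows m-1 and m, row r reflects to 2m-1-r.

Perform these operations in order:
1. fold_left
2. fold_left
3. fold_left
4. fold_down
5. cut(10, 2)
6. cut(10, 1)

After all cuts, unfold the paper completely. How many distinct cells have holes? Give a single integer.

Answer: 32

Derivation:
Op 1 fold_left: fold axis v@16; visible region now rows[0,32) x cols[0,16) = 32x16
Op 2 fold_left: fold axis v@8; visible region now rows[0,32) x cols[0,8) = 32x8
Op 3 fold_left: fold axis v@4; visible region now rows[0,32) x cols[0,4) = 32x4
Op 4 fold_down: fold axis h@16; visible region now rows[16,32) x cols[0,4) = 16x4
Op 5 cut(10, 2): punch at orig (26,2); cuts so far [(26, 2)]; region rows[16,32) x cols[0,4) = 16x4
Op 6 cut(10, 1): punch at orig (26,1); cuts so far [(26, 1), (26, 2)]; region rows[16,32) x cols[0,4) = 16x4
Unfold 1 (reflect across h@16): 4 holes -> [(5, 1), (5, 2), (26, 1), (26, 2)]
Unfold 2 (reflect across v@4): 8 holes -> [(5, 1), (5, 2), (5, 5), (5, 6), (26, 1), (26, 2), (26, 5), (26, 6)]
Unfold 3 (reflect across v@8): 16 holes -> [(5, 1), (5, 2), (5, 5), (5, 6), (5, 9), (5, 10), (5, 13), (5, 14), (26, 1), (26, 2), (26, 5), (26, 6), (26, 9), (26, 10), (26, 13), (26, 14)]
Unfold 4 (reflect across v@16): 32 holes -> [(5, 1), (5, 2), (5, 5), (5, 6), (5, 9), (5, 10), (5, 13), (5, 14), (5, 17), (5, 18), (5, 21), (5, 22), (5, 25), (5, 26), (5, 29), (5, 30), (26, 1), (26, 2), (26, 5), (26, 6), (26, 9), (26, 10), (26, 13), (26, 14), (26, 17), (26, 18), (26, 21), (26, 22), (26, 25), (26, 26), (26, 29), (26, 30)]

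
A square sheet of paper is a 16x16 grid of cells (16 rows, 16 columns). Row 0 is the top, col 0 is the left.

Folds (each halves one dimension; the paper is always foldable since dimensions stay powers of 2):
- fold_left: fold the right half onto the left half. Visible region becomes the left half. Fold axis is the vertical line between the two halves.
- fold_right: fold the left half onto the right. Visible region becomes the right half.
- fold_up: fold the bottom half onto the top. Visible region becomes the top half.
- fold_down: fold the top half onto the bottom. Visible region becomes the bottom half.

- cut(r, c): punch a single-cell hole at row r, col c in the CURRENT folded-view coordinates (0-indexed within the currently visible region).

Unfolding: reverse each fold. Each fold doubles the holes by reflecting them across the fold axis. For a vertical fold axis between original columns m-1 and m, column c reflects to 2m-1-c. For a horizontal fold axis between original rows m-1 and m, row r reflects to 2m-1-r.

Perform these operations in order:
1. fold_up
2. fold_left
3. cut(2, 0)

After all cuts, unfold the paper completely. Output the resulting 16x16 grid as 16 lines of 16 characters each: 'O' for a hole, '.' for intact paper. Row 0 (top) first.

Answer: ................
................
O..............O
................
................
................
................
................
................
................
................
................
................
O..............O
................
................

Derivation:
Op 1 fold_up: fold axis h@8; visible region now rows[0,8) x cols[0,16) = 8x16
Op 2 fold_left: fold axis v@8; visible region now rows[0,8) x cols[0,8) = 8x8
Op 3 cut(2, 0): punch at orig (2,0); cuts so far [(2, 0)]; region rows[0,8) x cols[0,8) = 8x8
Unfold 1 (reflect across v@8): 2 holes -> [(2, 0), (2, 15)]
Unfold 2 (reflect across h@8): 4 holes -> [(2, 0), (2, 15), (13, 0), (13, 15)]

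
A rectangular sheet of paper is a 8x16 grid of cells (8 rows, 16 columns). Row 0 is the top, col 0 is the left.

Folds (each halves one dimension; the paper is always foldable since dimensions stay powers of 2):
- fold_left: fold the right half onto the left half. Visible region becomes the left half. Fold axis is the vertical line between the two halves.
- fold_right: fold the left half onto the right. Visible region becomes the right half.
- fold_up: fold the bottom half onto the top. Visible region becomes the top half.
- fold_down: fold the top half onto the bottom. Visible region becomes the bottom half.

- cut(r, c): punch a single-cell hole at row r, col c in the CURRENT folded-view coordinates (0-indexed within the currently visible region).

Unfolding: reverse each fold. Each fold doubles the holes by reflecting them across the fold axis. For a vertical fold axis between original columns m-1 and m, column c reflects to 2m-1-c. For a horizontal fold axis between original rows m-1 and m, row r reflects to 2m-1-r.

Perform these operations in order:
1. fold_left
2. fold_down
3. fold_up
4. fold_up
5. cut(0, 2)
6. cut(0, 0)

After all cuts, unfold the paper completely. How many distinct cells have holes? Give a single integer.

Op 1 fold_left: fold axis v@8; visible region now rows[0,8) x cols[0,8) = 8x8
Op 2 fold_down: fold axis h@4; visible region now rows[4,8) x cols[0,8) = 4x8
Op 3 fold_up: fold axis h@6; visible region now rows[4,6) x cols[0,8) = 2x8
Op 4 fold_up: fold axis h@5; visible region now rows[4,5) x cols[0,8) = 1x8
Op 5 cut(0, 2): punch at orig (4,2); cuts so far [(4, 2)]; region rows[4,5) x cols[0,8) = 1x8
Op 6 cut(0, 0): punch at orig (4,0); cuts so far [(4, 0), (4, 2)]; region rows[4,5) x cols[0,8) = 1x8
Unfold 1 (reflect across h@5): 4 holes -> [(4, 0), (4, 2), (5, 0), (5, 2)]
Unfold 2 (reflect across h@6): 8 holes -> [(4, 0), (4, 2), (5, 0), (5, 2), (6, 0), (6, 2), (7, 0), (7, 2)]
Unfold 3 (reflect across h@4): 16 holes -> [(0, 0), (0, 2), (1, 0), (1, 2), (2, 0), (2, 2), (3, 0), (3, 2), (4, 0), (4, 2), (5, 0), (5, 2), (6, 0), (6, 2), (7, 0), (7, 2)]
Unfold 4 (reflect across v@8): 32 holes -> [(0, 0), (0, 2), (0, 13), (0, 15), (1, 0), (1, 2), (1, 13), (1, 15), (2, 0), (2, 2), (2, 13), (2, 15), (3, 0), (3, 2), (3, 13), (3, 15), (4, 0), (4, 2), (4, 13), (4, 15), (5, 0), (5, 2), (5, 13), (5, 15), (6, 0), (6, 2), (6, 13), (6, 15), (7, 0), (7, 2), (7, 13), (7, 15)]

Answer: 32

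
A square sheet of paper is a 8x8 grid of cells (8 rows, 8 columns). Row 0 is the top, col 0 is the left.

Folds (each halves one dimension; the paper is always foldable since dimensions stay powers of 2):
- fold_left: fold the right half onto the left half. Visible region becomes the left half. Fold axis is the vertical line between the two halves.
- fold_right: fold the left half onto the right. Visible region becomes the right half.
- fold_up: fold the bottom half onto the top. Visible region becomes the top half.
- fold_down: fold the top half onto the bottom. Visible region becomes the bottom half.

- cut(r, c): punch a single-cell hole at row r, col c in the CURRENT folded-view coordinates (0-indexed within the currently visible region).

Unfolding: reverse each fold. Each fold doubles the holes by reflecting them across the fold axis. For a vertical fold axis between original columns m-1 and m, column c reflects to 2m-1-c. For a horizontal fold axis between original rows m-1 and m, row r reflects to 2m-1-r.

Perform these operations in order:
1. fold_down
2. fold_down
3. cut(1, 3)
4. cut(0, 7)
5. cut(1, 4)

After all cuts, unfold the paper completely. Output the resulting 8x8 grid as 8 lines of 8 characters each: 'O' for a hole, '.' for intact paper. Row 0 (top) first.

Answer: ...OO...
.......O
.......O
...OO...
...OO...
.......O
.......O
...OO...

Derivation:
Op 1 fold_down: fold axis h@4; visible region now rows[4,8) x cols[0,8) = 4x8
Op 2 fold_down: fold axis h@6; visible region now rows[6,8) x cols[0,8) = 2x8
Op 3 cut(1, 3): punch at orig (7,3); cuts so far [(7, 3)]; region rows[6,8) x cols[0,8) = 2x8
Op 4 cut(0, 7): punch at orig (6,7); cuts so far [(6, 7), (7, 3)]; region rows[6,8) x cols[0,8) = 2x8
Op 5 cut(1, 4): punch at orig (7,4); cuts so far [(6, 7), (7, 3), (7, 4)]; region rows[6,8) x cols[0,8) = 2x8
Unfold 1 (reflect across h@6): 6 holes -> [(4, 3), (4, 4), (5, 7), (6, 7), (7, 3), (7, 4)]
Unfold 2 (reflect across h@4): 12 holes -> [(0, 3), (0, 4), (1, 7), (2, 7), (3, 3), (3, 4), (4, 3), (4, 4), (5, 7), (6, 7), (7, 3), (7, 4)]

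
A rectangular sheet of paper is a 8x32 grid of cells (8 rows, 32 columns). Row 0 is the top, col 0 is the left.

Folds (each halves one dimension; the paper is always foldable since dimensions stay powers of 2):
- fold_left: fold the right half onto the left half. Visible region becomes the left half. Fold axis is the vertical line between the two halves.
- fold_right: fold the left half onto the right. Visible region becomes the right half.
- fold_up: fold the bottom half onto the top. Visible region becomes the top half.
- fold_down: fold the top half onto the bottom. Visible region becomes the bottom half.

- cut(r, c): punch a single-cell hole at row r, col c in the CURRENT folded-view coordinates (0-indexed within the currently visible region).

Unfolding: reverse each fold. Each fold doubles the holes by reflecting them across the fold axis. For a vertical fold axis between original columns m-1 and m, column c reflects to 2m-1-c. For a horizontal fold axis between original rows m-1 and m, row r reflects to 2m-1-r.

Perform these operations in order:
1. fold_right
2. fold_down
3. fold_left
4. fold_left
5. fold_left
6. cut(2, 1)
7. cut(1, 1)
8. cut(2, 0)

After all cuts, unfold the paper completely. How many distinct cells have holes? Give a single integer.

Op 1 fold_right: fold axis v@16; visible region now rows[0,8) x cols[16,32) = 8x16
Op 2 fold_down: fold axis h@4; visible region now rows[4,8) x cols[16,32) = 4x16
Op 3 fold_left: fold axis v@24; visible region now rows[4,8) x cols[16,24) = 4x8
Op 4 fold_left: fold axis v@20; visible region now rows[4,8) x cols[16,20) = 4x4
Op 5 fold_left: fold axis v@18; visible region now rows[4,8) x cols[16,18) = 4x2
Op 6 cut(2, 1): punch at orig (6,17); cuts so far [(6, 17)]; region rows[4,8) x cols[16,18) = 4x2
Op 7 cut(1, 1): punch at orig (5,17); cuts so far [(5, 17), (6, 17)]; region rows[4,8) x cols[16,18) = 4x2
Op 8 cut(2, 0): punch at orig (6,16); cuts so far [(5, 17), (6, 16), (6, 17)]; region rows[4,8) x cols[16,18) = 4x2
Unfold 1 (reflect across v@18): 6 holes -> [(5, 17), (5, 18), (6, 16), (6, 17), (6, 18), (6, 19)]
Unfold 2 (reflect across v@20): 12 holes -> [(5, 17), (5, 18), (5, 21), (5, 22), (6, 16), (6, 17), (6, 18), (6, 19), (6, 20), (6, 21), (6, 22), (6, 23)]
Unfold 3 (reflect across v@24): 24 holes -> [(5, 17), (5, 18), (5, 21), (5, 22), (5, 25), (5, 26), (5, 29), (5, 30), (6, 16), (6, 17), (6, 18), (6, 19), (6, 20), (6, 21), (6, 22), (6, 23), (6, 24), (6, 25), (6, 26), (6, 27), (6, 28), (6, 29), (6, 30), (6, 31)]
Unfold 4 (reflect across h@4): 48 holes -> [(1, 16), (1, 17), (1, 18), (1, 19), (1, 20), (1, 21), (1, 22), (1, 23), (1, 24), (1, 25), (1, 26), (1, 27), (1, 28), (1, 29), (1, 30), (1, 31), (2, 17), (2, 18), (2, 21), (2, 22), (2, 25), (2, 26), (2, 29), (2, 30), (5, 17), (5, 18), (5, 21), (5, 22), (5, 25), (5, 26), (5, 29), (5, 30), (6, 16), (6, 17), (6, 18), (6, 19), (6, 20), (6, 21), (6, 22), (6, 23), (6, 24), (6, 25), (6, 26), (6, 27), (6, 28), (6, 29), (6, 30), (6, 31)]
Unfold 5 (reflect across v@16): 96 holes -> [(1, 0), (1, 1), (1, 2), (1, 3), (1, 4), (1, 5), (1, 6), (1, 7), (1, 8), (1, 9), (1, 10), (1, 11), (1, 12), (1, 13), (1, 14), (1, 15), (1, 16), (1, 17), (1, 18), (1, 19), (1, 20), (1, 21), (1, 22), (1, 23), (1, 24), (1, 25), (1, 26), (1, 27), (1, 28), (1, 29), (1, 30), (1, 31), (2, 1), (2, 2), (2, 5), (2, 6), (2, 9), (2, 10), (2, 13), (2, 14), (2, 17), (2, 18), (2, 21), (2, 22), (2, 25), (2, 26), (2, 29), (2, 30), (5, 1), (5, 2), (5, 5), (5, 6), (5, 9), (5, 10), (5, 13), (5, 14), (5, 17), (5, 18), (5, 21), (5, 22), (5, 25), (5, 26), (5, 29), (5, 30), (6, 0), (6, 1), (6, 2), (6, 3), (6, 4), (6, 5), (6, 6), (6, 7), (6, 8), (6, 9), (6, 10), (6, 11), (6, 12), (6, 13), (6, 14), (6, 15), (6, 16), (6, 17), (6, 18), (6, 19), (6, 20), (6, 21), (6, 22), (6, 23), (6, 24), (6, 25), (6, 26), (6, 27), (6, 28), (6, 29), (6, 30), (6, 31)]

Answer: 96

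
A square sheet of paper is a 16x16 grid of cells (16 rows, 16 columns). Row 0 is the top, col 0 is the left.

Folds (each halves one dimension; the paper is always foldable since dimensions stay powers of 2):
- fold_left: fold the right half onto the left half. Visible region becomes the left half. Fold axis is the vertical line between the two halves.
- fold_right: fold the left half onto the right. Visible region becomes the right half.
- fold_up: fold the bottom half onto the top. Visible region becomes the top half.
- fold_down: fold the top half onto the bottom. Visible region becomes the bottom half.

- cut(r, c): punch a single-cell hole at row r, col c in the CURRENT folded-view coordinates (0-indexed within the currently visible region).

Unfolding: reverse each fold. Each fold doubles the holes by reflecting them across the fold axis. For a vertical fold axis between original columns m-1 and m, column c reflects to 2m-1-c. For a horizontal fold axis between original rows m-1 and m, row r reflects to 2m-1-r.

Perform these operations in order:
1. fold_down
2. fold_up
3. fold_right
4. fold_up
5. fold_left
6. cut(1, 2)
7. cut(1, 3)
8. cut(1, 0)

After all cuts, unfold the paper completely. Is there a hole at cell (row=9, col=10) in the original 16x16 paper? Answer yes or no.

Answer: yes

Derivation:
Op 1 fold_down: fold axis h@8; visible region now rows[8,16) x cols[0,16) = 8x16
Op 2 fold_up: fold axis h@12; visible region now rows[8,12) x cols[0,16) = 4x16
Op 3 fold_right: fold axis v@8; visible region now rows[8,12) x cols[8,16) = 4x8
Op 4 fold_up: fold axis h@10; visible region now rows[8,10) x cols[8,16) = 2x8
Op 5 fold_left: fold axis v@12; visible region now rows[8,10) x cols[8,12) = 2x4
Op 6 cut(1, 2): punch at orig (9,10); cuts so far [(9, 10)]; region rows[8,10) x cols[8,12) = 2x4
Op 7 cut(1, 3): punch at orig (9,11); cuts so far [(9, 10), (9, 11)]; region rows[8,10) x cols[8,12) = 2x4
Op 8 cut(1, 0): punch at orig (9,8); cuts so far [(9, 8), (9, 10), (9, 11)]; region rows[8,10) x cols[8,12) = 2x4
Unfold 1 (reflect across v@12): 6 holes -> [(9, 8), (9, 10), (9, 11), (9, 12), (9, 13), (9, 15)]
Unfold 2 (reflect across h@10): 12 holes -> [(9, 8), (9, 10), (9, 11), (9, 12), (9, 13), (9, 15), (10, 8), (10, 10), (10, 11), (10, 12), (10, 13), (10, 15)]
Unfold 3 (reflect across v@8): 24 holes -> [(9, 0), (9, 2), (9, 3), (9, 4), (9, 5), (9, 7), (9, 8), (9, 10), (9, 11), (9, 12), (9, 13), (9, 15), (10, 0), (10, 2), (10, 3), (10, 4), (10, 5), (10, 7), (10, 8), (10, 10), (10, 11), (10, 12), (10, 13), (10, 15)]
Unfold 4 (reflect across h@12): 48 holes -> [(9, 0), (9, 2), (9, 3), (9, 4), (9, 5), (9, 7), (9, 8), (9, 10), (9, 11), (9, 12), (9, 13), (9, 15), (10, 0), (10, 2), (10, 3), (10, 4), (10, 5), (10, 7), (10, 8), (10, 10), (10, 11), (10, 12), (10, 13), (10, 15), (13, 0), (13, 2), (13, 3), (13, 4), (13, 5), (13, 7), (13, 8), (13, 10), (13, 11), (13, 12), (13, 13), (13, 15), (14, 0), (14, 2), (14, 3), (14, 4), (14, 5), (14, 7), (14, 8), (14, 10), (14, 11), (14, 12), (14, 13), (14, 15)]
Unfold 5 (reflect across h@8): 96 holes -> [(1, 0), (1, 2), (1, 3), (1, 4), (1, 5), (1, 7), (1, 8), (1, 10), (1, 11), (1, 12), (1, 13), (1, 15), (2, 0), (2, 2), (2, 3), (2, 4), (2, 5), (2, 7), (2, 8), (2, 10), (2, 11), (2, 12), (2, 13), (2, 15), (5, 0), (5, 2), (5, 3), (5, 4), (5, 5), (5, 7), (5, 8), (5, 10), (5, 11), (5, 12), (5, 13), (5, 15), (6, 0), (6, 2), (6, 3), (6, 4), (6, 5), (6, 7), (6, 8), (6, 10), (6, 11), (6, 12), (6, 13), (6, 15), (9, 0), (9, 2), (9, 3), (9, 4), (9, 5), (9, 7), (9, 8), (9, 10), (9, 11), (9, 12), (9, 13), (9, 15), (10, 0), (10, 2), (10, 3), (10, 4), (10, 5), (10, 7), (10, 8), (10, 10), (10, 11), (10, 12), (10, 13), (10, 15), (13, 0), (13, 2), (13, 3), (13, 4), (13, 5), (13, 7), (13, 8), (13, 10), (13, 11), (13, 12), (13, 13), (13, 15), (14, 0), (14, 2), (14, 3), (14, 4), (14, 5), (14, 7), (14, 8), (14, 10), (14, 11), (14, 12), (14, 13), (14, 15)]
Holes: [(1, 0), (1, 2), (1, 3), (1, 4), (1, 5), (1, 7), (1, 8), (1, 10), (1, 11), (1, 12), (1, 13), (1, 15), (2, 0), (2, 2), (2, 3), (2, 4), (2, 5), (2, 7), (2, 8), (2, 10), (2, 11), (2, 12), (2, 13), (2, 15), (5, 0), (5, 2), (5, 3), (5, 4), (5, 5), (5, 7), (5, 8), (5, 10), (5, 11), (5, 12), (5, 13), (5, 15), (6, 0), (6, 2), (6, 3), (6, 4), (6, 5), (6, 7), (6, 8), (6, 10), (6, 11), (6, 12), (6, 13), (6, 15), (9, 0), (9, 2), (9, 3), (9, 4), (9, 5), (9, 7), (9, 8), (9, 10), (9, 11), (9, 12), (9, 13), (9, 15), (10, 0), (10, 2), (10, 3), (10, 4), (10, 5), (10, 7), (10, 8), (10, 10), (10, 11), (10, 12), (10, 13), (10, 15), (13, 0), (13, 2), (13, 3), (13, 4), (13, 5), (13, 7), (13, 8), (13, 10), (13, 11), (13, 12), (13, 13), (13, 15), (14, 0), (14, 2), (14, 3), (14, 4), (14, 5), (14, 7), (14, 8), (14, 10), (14, 11), (14, 12), (14, 13), (14, 15)]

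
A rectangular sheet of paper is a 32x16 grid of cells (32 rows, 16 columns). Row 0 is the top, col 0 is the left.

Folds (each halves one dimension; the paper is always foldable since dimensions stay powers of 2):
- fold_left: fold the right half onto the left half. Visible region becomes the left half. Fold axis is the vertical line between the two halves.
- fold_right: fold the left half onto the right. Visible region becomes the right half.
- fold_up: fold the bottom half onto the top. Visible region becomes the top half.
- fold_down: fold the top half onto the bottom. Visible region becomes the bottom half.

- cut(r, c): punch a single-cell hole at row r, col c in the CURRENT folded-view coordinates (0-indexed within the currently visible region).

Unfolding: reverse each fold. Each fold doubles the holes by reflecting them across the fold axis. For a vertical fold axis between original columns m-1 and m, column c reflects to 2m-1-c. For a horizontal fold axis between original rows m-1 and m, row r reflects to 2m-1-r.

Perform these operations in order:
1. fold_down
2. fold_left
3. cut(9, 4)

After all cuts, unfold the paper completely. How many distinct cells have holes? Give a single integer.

Answer: 4

Derivation:
Op 1 fold_down: fold axis h@16; visible region now rows[16,32) x cols[0,16) = 16x16
Op 2 fold_left: fold axis v@8; visible region now rows[16,32) x cols[0,8) = 16x8
Op 3 cut(9, 4): punch at orig (25,4); cuts so far [(25, 4)]; region rows[16,32) x cols[0,8) = 16x8
Unfold 1 (reflect across v@8): 2 holes -> [(25, 4), (25, 11)]
Unfold 2 (reflect across h@16): 4 holes -> [(6, 4), (6, 11), (25, 4), (25, 11)]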